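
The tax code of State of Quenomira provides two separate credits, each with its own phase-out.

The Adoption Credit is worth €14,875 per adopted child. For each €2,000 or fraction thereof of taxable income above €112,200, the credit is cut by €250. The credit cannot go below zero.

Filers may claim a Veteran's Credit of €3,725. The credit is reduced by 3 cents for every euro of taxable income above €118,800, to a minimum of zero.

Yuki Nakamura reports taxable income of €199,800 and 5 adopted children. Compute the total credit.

€64,670

Adoption Credit: base = 5 × €14,875 = €74,375. income exceeds €112,200 by €87,600, which is 44 full-or-partial €2,000 increments; reduction = 44 × €250 = €11,000, leaving €63,375.
Veteran's Credit: 3% of the €81,000 excess over €118,800 is €2,430; credit = €3,725 − €2,430 = €1,295.
Total: €63,375 + €1,295 = €64,670.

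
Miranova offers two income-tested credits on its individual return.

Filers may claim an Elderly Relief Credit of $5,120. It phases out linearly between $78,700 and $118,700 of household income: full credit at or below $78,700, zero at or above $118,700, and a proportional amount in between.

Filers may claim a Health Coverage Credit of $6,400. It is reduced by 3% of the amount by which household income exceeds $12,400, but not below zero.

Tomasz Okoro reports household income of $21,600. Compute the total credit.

Elderly Relief Credit: $21,600 is at or below the $78,700 threshold, so the full $5,120 applies.
Health Coverage Credit: 3% of the $9,200 excess over $12,400 is $276; credit = $6,400 − $276 = $6,124.
Total: $5,120 + $6,124 = $11,244.

$11,244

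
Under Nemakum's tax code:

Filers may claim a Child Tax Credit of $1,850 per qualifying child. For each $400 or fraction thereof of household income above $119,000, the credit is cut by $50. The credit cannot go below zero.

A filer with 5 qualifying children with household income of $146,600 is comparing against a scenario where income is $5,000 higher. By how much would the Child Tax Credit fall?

At $146,600 — base = 5 × $1,850 = $9,250. income exceeds $119,000 by $27,600, which is 69 full-or-partial $400 increments; reduction = 69 × $50 = $3,450, leaving $5,800.
At $151,600 — base = 5 × $1,850 = $9,250. income exceeds $119,000 by $32,600, which is 82 full-or-partial $400 increments; reduction = 82 × $50 = $4,100, leaving $5,150.
Lost: $5,800 − $5,150 = $650.

$650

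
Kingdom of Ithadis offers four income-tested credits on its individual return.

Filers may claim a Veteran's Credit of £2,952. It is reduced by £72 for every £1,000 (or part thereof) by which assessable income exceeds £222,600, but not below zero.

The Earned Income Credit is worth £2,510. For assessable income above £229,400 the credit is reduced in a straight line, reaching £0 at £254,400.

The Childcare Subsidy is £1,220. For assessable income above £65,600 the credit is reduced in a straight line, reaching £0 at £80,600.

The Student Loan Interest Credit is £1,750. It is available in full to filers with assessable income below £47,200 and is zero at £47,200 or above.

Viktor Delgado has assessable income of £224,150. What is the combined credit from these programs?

£5,318

Veteran's Credit: income exceeds £222,600 by £1,550, which is 2 full-or-partial £1,000 increments; reduction = 2 × £72 = £144, leaving £2,808.
Earned Income Credit: £224,150 is at or below the £229,400 threshold, so the full £2,510 applies.
Childcare Subsidy: £224,150 is at or above £80,600, so the credit is £0.
Student Loan Interest Credit: £224,150 meets or exceeds the £47,200 cutoff, so the credit is £0.
Total: £2,808 + £2,510 + £0 + £0 = £5,318.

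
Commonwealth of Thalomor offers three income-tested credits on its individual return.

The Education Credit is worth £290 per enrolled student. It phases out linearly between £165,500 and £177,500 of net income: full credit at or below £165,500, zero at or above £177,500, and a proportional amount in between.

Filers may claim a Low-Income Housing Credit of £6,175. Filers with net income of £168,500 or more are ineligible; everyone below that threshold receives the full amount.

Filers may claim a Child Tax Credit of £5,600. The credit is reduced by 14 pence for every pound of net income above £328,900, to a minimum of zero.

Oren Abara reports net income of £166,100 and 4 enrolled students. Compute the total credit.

£12,877

Education Credit: base = 4 × £290 = £1,160. £166,100 is £600 into a £12,000 phase-out range, leaving 11,400/12,000 of the credit: £1,160 × 11,400/12,000 = £1,102.
Low-Income Housing Credit: £166,100 is below the £168,500 cutoff, so the full £6,175 applies.
Child Tax Credit: £166,100 is at or below the £328,900 threshold, so the full £5,600 applies.
Total: £1,102 + £6,175 + £5,600 = £12,877.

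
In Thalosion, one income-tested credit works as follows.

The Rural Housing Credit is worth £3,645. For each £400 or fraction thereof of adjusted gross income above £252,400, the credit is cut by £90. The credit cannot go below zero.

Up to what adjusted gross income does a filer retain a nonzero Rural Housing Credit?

£268,400

After 40 increments the reduction is 40 × £90 = £3,600, leaving £45; one more increment wipes it out. Increment 40 ends at excess 40 × £400 = £16,000, so the highest qualifying income is £252,400 + £16,000 = £268,400.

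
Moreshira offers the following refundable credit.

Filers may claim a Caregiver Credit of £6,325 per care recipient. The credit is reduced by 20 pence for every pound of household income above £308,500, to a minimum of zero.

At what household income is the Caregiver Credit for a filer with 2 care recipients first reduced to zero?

Full credit = 2 × £6,325 = £12,650.
The credit falls by 20% of each pound above £308,500, so it reaches zero when the excess is £12,650 / 20% = £63,250: income = £308,500 + £63,250 = £371,750.

£371,750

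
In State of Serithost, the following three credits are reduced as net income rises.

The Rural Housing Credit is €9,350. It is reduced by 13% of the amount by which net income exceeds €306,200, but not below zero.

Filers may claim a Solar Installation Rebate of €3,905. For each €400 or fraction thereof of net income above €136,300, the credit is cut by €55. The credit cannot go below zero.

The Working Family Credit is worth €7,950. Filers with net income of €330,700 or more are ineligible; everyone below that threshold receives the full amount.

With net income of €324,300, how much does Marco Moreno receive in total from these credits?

€14,947

Rural Housing Credit: 13% of the €18,100 excess over €306,200 is €2,353; credit = €9,350 − €2,353 = €6,997.
Solar Installation Rebate: income exceeds €136,300 by €188,000 → 470 increments × €55 = €25,850 ≥ base, so the credit is €0.
Working Family Credit: €324,300 is below the €330,700 cutoff, so the full €7,950 applies.
Total: €6,997 + €0 + €7,950 = €14,947.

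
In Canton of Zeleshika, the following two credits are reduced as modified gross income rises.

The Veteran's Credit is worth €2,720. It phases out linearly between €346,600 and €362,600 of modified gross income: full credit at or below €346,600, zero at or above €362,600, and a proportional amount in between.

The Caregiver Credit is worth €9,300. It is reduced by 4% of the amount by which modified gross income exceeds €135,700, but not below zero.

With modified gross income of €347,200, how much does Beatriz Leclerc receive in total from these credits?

Veteran's Credit: €347,200 is €600 into a €16,000 phase-out range, leaving 15,400/16,000 of the credit: €2,720 × 15,400/16,000 = €2,618.
Caregiver Credit: 4% of the €211,500 excess over €135,700 is €8,460; credit = €9,300 − €8,460 = €840.
Total: €2,618 + €840 = €3,458.

€3,458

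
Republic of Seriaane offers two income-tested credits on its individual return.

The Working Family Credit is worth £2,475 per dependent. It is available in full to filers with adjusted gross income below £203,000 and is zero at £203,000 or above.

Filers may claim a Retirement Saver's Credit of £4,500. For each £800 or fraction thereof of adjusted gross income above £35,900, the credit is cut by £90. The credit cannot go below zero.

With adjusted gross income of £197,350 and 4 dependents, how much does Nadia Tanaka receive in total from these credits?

£9,900

Working Family Credit: base = 4 × £2,475 = £9,900. £197,350 is below the £203,000 cutoff, so the full £9,900 applies.
Retirement Saver's Credit: income exceeds £35,900 by £161,450 → 202 increments × £90 = £18,180 ≥ base, so the credit is £0.
Total: £9,900 + £0 = £9,900.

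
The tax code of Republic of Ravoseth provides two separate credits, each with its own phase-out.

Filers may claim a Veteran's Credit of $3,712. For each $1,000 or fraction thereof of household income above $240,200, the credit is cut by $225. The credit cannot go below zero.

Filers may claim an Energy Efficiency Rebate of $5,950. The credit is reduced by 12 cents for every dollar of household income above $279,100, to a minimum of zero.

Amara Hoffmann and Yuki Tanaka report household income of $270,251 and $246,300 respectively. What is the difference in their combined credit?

$2,137

Amara ($270,251): Veteran's Credit: income exceeds $240,200 by $30,051 → 31 increments × $225 = $6,975 ≥ base, so the credit is $0. Energy Efficiency Rebate: $270,251 is at or below the $279,100 threshold, so the full $5,950 applies. total $0 + $5,950 = $5,950
Yuki ($246,300): Veteran's Credit: income exceeds $240,200 by $6,100, which is 7 full-or-partial $1,000 increments; reduction = 7 × $225 = $1,575, leaving $2,137. Energy Efficiency Rebate: $246,300 is at or below the $279,100 threshold, so the full $5,950 applies. total $2,137 + $5,950 = $8,087
Difference: |$5,950 − $8,087| = $2,137.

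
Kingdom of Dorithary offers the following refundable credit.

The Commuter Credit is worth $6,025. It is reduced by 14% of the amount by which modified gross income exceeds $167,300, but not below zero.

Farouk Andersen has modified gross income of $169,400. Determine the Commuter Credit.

$5,731

Commuter Credit: 14% of the $2,100 excess over $167,300 is $294; credit = $6,025 − $294 = $5,731.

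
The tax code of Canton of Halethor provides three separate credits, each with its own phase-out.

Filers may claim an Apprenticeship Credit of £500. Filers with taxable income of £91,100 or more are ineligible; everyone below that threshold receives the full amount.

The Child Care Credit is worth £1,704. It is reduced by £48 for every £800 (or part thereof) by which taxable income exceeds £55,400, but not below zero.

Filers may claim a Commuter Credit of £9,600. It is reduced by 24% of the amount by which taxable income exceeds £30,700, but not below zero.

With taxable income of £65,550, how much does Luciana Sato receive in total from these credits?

£2,816

Apprenticeship Credit: £65,550 is below the £91,100 cutoff, so the full £500 applies.
Child Care Credit: income exceeds £55,400 by £10,150, which is 13 full-or-partial £800 increments; reduction = 13 × £48 = £624, leaving £1,080.
Commuter Credit: 24% of the £34,850 excess over £30,700 is £8,364; credit = £9,600 − £8,364 = £1,236.
Total: £500 + £1,080 + £1,236 = £2,816.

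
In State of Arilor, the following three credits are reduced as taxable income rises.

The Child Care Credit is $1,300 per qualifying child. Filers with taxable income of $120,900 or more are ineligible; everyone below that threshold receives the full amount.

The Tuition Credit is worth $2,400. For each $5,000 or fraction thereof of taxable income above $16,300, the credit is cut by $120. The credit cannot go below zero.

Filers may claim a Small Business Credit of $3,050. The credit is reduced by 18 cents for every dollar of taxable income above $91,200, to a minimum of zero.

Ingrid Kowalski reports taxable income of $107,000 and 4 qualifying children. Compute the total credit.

$5,526

Child Care Credit: base = 4 × $1,300 = $5,200. $107,000 is below the $120,900 cutoff, so the full $5,200 applies.
Tuition Credit: income exceeds $16,300 by $90,700, which is 19 full-or-partial $5,000 increments; reduction = 19 × $120 = $2,280, leaving $120.
Small Business Credit: 18% of the $15,800 excess over $91,200 is $2,844; credit = $3,050 − $2,844 = $206.
Total: $5,200 + $120 + $206 = $5,526.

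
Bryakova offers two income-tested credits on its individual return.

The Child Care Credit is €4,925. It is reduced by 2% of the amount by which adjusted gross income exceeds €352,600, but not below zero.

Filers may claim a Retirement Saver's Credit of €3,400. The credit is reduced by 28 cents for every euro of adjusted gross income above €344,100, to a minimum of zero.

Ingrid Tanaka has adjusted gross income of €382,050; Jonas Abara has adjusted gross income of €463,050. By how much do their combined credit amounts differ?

€1,620

Ingrid (€382,050): Child Care Credit: 2% of the €29,450 excess over €352,600 is €589; credit = €4,925 − €589 = €4,336. Retirement Saver's Credit: 28% of the €37,950 excess over €344,100 is €10,626 ≥ base, so the credit is €0. total €4,336 + €0 = €4,336
Jonas (€463,050): Child Care Credit: 2% of the €110,450 excess over €352,600 is €2,209; credit = €4,925 − €2,209 = €2,716. Retirement Saver's Credit: 28% of the €118,950 excess over €344,100 is €33,306 ≥ base, so the credit is €0. total €2,716 + €0 = €2,716
Difference: |€4,336 − €2,716| = €1,620.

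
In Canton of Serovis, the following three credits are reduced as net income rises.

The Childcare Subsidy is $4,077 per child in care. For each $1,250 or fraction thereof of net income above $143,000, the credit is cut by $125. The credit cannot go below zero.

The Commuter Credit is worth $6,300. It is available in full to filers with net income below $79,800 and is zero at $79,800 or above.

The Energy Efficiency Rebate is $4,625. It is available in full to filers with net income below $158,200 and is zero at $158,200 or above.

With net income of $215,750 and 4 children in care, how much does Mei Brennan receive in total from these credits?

Childcare Subsidy: base = 4 × $4,077 = $16,308. income exceeds $143,000 by $72,750, which is 59 full-or-partial $1,250 increments; reduction = 59 × $125 = $7,375, leaving $8,933.
Commuter Credit: $215,750 meets or exceeds the $79,800 cutoff, so the credit is $0.
Energy Efficiency Rebate: $215,750 meets or exceeds the $158,200 cutoff, so the credit is $0.
Total: $8,933 + $0 + $0 = $8,933.

$8,933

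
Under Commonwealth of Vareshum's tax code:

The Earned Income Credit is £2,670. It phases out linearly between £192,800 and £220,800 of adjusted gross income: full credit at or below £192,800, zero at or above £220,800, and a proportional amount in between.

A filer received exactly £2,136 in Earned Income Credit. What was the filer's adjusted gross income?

£198,400

£2,136 is 2,136/2,670 of the full £2,670, so 534/2,670 of the £28,000 range has been used: income = £192,800 + £28,000 × 534/2,670 = £198,400.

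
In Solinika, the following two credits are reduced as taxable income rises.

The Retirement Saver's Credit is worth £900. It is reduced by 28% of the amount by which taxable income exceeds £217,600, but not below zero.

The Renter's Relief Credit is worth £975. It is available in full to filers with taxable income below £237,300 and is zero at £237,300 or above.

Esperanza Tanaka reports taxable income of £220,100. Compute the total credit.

£1,175

Retirement Saver's Credit: 28% of the £2,500 excess over £217,600 is £700; credit = £900 − £700 = £200.
Renter's Relief Credit: £220,100 is below the £237,300 cutoff, so the full £975 applies.
Total: £200 + £975 = £1,175.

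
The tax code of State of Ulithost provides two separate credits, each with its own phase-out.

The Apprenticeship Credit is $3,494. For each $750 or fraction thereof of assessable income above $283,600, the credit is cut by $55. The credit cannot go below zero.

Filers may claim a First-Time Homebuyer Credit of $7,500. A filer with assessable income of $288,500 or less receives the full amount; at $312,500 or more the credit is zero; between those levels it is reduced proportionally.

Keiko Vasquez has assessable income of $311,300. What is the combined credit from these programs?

$1,834

Apprenticeship Credit: income exceeds $283,600 by $27,700, which is 37 full-or-partial $750 increments; reduction = 37 × $55 = $2,035, leaving $1,459.
First-Time Homebuyer Credit: $311,300 is $22,800 into a $24,000 phase-out range, leaving 1,200/24,000 of the credit: $7,500 × 1,200/24,000 = $375.
Total: $1,459 + $375 = $1,834.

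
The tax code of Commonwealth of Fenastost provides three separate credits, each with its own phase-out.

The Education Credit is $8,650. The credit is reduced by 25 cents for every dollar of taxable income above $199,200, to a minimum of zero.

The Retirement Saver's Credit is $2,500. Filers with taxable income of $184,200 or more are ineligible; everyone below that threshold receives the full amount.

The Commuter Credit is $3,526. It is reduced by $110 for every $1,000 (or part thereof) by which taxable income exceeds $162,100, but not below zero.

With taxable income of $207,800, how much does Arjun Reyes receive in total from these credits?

Education Credit: 25% of the $8,600 excess over $199,200 is $2,150; credit = $8,650 − $2,150 = $6,500.
Retirement Saver's Credit: $207,800 meets or exceeds the $184,200 cutoff, so the credit is $0.
Commuter Credit: income exceeds $162,100 by $45,700 → 46 increments × $110 = $5,060 ≥ base, so the credit is $0.
Total: $6,500 + $0 + $0 = $6,500.

$6,500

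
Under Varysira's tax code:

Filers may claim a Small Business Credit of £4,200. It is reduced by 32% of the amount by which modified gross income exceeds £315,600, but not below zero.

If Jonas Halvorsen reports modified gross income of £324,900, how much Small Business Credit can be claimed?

£1,224

Small Business Credit: 32% of the £9,300 excess over £315,600 is £2,976; credit = £4,200 − £2,976 = £1,224.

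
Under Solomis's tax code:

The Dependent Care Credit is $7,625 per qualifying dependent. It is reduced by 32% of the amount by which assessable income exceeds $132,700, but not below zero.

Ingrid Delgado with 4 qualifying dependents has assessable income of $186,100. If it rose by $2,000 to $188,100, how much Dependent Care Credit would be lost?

At $186,100 — base = 4 × $7,625 = $30,500. 32% of the $53,400 excess over $132,700 is $17,088; credit = $30,500 − $17,088 = $13,412.
At $188,100 — base = 4 × $7,625 = $30,500. 32% of the $55,400 excess over $132,700 is $17,728; credit = $30,500 − $17,728 = $12,772.
Lost: $13,412 − $12,772 = $640.

$640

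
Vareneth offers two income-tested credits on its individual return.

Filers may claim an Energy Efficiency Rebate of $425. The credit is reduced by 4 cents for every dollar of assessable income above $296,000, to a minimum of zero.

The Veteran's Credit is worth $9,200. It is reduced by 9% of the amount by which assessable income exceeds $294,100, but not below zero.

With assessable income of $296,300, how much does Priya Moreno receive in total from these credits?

Energy Efficiency Rebate: 4% of the $300 excess over $296,000 is $12; credit = $425 − $12 = $413.
Veteran's Credit: 9% of the $2,200 excess over $294,100 is $198; credit = $9,200 − $198 = $9,002.
Total: $413 + $9,002 = $9,415.

$9,415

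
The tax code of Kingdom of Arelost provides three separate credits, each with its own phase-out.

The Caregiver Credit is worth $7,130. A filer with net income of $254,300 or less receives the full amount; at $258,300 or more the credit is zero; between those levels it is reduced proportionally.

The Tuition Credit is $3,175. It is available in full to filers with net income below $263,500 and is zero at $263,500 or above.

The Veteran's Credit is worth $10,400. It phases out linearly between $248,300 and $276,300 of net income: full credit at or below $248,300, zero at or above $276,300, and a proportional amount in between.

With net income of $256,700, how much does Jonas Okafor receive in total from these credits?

Caregiver Credit: $256,700 is $2,400 into a $4,000 phase-out range, leaving 1,600/4,000 of the credit: $7,130 × 1,600/4,000 = $2,852.
Tuition Credit: $256,700 is below the $263,500 cutoff, so the full $3,175 applies.
Veteran's Credit: $256,700 is $8,400 into a $28,000 phase-out range, leaving 19,600/28,000 of the credit: $10,400 × 19,600/28,000 = $7,280.
Total: $2,852 + $3,175 + $7,280 = $13,307.

$13,307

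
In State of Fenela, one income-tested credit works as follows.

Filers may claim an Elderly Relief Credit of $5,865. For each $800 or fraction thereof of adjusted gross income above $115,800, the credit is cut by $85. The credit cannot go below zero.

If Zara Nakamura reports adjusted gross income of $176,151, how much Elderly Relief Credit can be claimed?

$0

Elderly Relief Credit: income exceeds $115,800 by $60,351 → 76 increments × $85 = $6,460 ≥ base, so the credit is $0.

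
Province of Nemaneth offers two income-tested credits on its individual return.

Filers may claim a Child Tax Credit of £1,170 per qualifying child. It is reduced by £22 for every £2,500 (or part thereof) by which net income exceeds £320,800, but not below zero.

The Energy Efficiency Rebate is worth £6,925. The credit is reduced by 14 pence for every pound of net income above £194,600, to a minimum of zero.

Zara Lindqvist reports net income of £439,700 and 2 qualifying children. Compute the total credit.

Child Tax Credit: base = 2 × £1,170 = £2,340. income exceeds £320,800 by £118,900, which is 48 full-or-partial £2,500 increments; reduction = 48 × £22 = £1,056, leaving £1,284.
Energy Efficiency Rebate: 14% of the £245,100 excess over £194,600 is £34,314 ≥ base, so the credit is £0.
Total: £1,284 + £0 = £1,284.

£1,284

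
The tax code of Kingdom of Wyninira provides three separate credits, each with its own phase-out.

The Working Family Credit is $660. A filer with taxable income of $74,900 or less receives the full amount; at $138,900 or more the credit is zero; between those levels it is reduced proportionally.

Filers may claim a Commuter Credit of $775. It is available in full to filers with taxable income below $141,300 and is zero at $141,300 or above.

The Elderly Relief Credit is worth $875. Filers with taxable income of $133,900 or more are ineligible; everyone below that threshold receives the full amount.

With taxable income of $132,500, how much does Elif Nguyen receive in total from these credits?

Working Family Credit: $132,500 is $57,600 into a $64,000 phase-out range, leaving 6,400/64,000 of the credit: $660 × 6,400/64,000 = $66.
Commuter Credit: $132,500 is below the $141,300 cutoff, so the full $775 applies.
Elderly Relief Credit: $132,500 is below the $133,900 cutoff, so the full $875 applies.
Total: $66 + $775 + $875 = $1,716.

$1,716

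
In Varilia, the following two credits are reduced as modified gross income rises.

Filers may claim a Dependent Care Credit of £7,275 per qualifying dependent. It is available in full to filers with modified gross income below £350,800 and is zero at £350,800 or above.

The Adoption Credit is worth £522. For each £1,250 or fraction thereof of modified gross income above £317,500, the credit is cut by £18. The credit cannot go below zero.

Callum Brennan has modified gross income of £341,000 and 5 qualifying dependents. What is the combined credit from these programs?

Dependent Care Credit: base = 5 × £7,275 = £36,375. £341,000 is below the £350,800 cutoff, so the full £36,375 applies.
Adoption Credit: income exceeds £317,500 by £23,500, which is 19 full-or-partial £1,250 increments; reduction = 19 × £18 = £342, leaving £180.
Total: £36,375 + £180 = £36,555.

£36,555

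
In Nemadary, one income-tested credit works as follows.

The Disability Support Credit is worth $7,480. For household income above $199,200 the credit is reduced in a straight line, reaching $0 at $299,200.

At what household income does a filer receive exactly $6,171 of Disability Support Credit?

$216,700

$6,171 is 6,171/7,480 of the full $7,480, so 1,309/7,480 of the $100,000 range has been used: income = $199,200 + $100,000 × 1,309/7,480 = $216,700.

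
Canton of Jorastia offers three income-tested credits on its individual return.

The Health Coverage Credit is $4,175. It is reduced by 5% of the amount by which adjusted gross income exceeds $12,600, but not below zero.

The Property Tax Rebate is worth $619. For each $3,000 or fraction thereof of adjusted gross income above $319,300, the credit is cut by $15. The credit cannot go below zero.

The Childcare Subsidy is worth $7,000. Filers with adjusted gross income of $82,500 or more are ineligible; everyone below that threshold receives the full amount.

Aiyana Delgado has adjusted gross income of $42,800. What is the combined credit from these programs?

$10,284

Health Coverage Credit: 5% of the $30,200 excess over $12,600 is $1,510; credit = $4,175 − $1,510 = $2,665.
Property Tax Rebate: $42,800 is at or below the $319,300 threshold, so the full $619 applies.
Childcare Subsidy: $42,800 is below the $82,500 cutoff, so the full $7,000 applies.
Total: $2,665 + $619 + $7,000 = $10,284.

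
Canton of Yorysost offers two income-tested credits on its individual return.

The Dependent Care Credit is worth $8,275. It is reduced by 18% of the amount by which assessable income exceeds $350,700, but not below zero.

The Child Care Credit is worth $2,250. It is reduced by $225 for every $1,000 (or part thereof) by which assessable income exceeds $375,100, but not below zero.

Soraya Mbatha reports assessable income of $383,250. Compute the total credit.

$2,641

Dependent Care Credit: 18% of the $32,550 excess over $350,700 is $5,859; credit = $8,275 − $5,859 = $2,416.
Child Care Credit: income exceeds $375,100 by $8,150, which is 9 full-or-partial $1,000 increments; reduction = 9 × $225 = $2,025, leaving $225.
Total: $2,416 + $225 = $2,641.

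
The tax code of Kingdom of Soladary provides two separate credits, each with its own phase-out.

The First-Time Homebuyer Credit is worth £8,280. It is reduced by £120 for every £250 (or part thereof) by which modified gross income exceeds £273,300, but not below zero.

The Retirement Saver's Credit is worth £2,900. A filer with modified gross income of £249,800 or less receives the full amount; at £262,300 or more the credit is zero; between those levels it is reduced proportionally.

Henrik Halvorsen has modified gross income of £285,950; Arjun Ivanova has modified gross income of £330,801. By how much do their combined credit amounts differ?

Henrik (£285,950): First-Time Homebuyer Credit: income exceeds £273,300 by £12,650, which is 51 full-or-partial £250 increments; reduction = 51 × £120 = £6,120, leaving £2,160. Retirement Saver's Credit: £285,950 is at or above £262,300, so the credit is £0. total £2,160 + £0 = £2,160
Arjun (£330,801): First-Time Homebuyer Credit: income exceeds £273,300 by £57,501 → 231 increments × £120 = £27,720 ≥ base, so the credit is £0. Retirement Saver's Credit: £330,801 is at or above £262,300, so the credit is £0. total £0 + £0 = £0
Difference: |£2,160 − £0| = £2,160.

£2,160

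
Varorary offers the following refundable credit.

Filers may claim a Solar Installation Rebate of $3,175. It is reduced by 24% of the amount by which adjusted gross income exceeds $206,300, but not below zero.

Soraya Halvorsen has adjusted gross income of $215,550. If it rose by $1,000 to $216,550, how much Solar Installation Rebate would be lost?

At $215,550 — 24% of the $9,250 excess over $206,300 is $2,220; credit = $3,175 − $2,220 = $955.
At $216,550 — 24% of the $10,250 excess over $206,300 is $2,460; credit = $3,175 − $2,460 = $715.
Lost: $955 − $715 = $240.

$240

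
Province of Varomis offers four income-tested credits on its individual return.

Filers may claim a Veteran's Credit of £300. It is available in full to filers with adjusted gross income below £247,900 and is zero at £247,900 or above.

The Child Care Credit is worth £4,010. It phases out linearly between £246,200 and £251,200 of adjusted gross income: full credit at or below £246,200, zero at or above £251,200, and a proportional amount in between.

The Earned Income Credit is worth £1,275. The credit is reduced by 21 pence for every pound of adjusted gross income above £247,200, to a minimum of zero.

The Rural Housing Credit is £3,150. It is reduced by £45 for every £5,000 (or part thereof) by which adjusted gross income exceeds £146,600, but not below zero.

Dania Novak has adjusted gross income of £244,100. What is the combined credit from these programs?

£7,835

Veteran's Credit: £244,100 is below the £247,900 cutoff, so the full £300 applies.
Child Care Credit: £244,100 is at or below the £246,200 threshold, so the full £4,010 applies.
Earned Income Credit: £244,100 is at or below the £247,200 threshold, so the full £1,275 applies.
Rural Housing Credit: income exceeds £146,600 by £97,500, which is 20 full-or-partial £5,000 increments; reduction = 20 × £45 = £900, leaving £2,250.
Total: £300 + £4,010 + £1,275 + £2,250 = £7,835.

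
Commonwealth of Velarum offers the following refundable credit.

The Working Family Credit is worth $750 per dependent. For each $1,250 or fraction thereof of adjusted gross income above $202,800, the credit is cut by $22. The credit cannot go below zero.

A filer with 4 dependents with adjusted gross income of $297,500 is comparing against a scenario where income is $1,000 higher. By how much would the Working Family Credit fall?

$22

At $297,500 — base = 4 × $750 = $3,000. income exceeds $202,800 by $94,700, which is 76 full-or-partial $1,250 increments; reduction = 76 × $22 = $1,672, leaving $1,328.
At $298,500 — base = 4 × $750 = $3,000. income exceeds $202,800 by $95,700, which is 77 full-or-partial $1,250 increments; reduction = 77 × $22 = $1,694, leaving $1,306.
Lost: $1,328 − $1,306 = $22.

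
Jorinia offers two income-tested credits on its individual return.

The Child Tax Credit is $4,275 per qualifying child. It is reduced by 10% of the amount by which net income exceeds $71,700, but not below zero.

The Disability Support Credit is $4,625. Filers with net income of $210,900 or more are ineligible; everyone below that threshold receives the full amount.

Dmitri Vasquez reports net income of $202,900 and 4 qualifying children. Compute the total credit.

$8,605

Child Tax Credit: base = 4 × $4,275 = $17,100. 10% of the $131,200 excess over $71,700 is $13,120; credit = $17,100 − $13,120 = $3,980.
Disability Support Credit: $202,900 is below the $210,900 cutoff, so the full $4,625 applies.
Total: $3,980 + $4,625 = $8,605.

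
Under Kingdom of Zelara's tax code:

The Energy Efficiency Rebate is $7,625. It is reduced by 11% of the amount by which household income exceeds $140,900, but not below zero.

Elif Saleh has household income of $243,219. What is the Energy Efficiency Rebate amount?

Energy Efficiency Rebate: 11% of the $102,319 excess over $140,900 is $11,255.09 ≥ base, so the credit is $0.

$0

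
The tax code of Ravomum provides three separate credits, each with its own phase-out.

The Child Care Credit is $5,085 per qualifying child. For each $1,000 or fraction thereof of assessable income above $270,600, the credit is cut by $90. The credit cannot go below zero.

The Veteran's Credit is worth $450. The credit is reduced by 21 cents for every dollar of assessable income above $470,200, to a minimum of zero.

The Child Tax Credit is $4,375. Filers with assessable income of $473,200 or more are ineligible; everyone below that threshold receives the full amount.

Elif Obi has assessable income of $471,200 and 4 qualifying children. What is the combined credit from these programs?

$6,865

Child Care Credit: base = 4 × $5,085 = $20,340. income exceeds $270,600 by $200,600, which is 201 full-or-partial $1,000 increments; reduction = 201 × $90 = $18,090, leaving $2,250.
Veteran's Credit: 21% of the $1,000 excess over $470,200 is $210; credit = $450 − $210 = $240.
Child Tax Credit: $471,200 is below the $473,200 cutoff, so the full $4,375 applies.
Total: $2,250 + $240 + $4,375 = $6,865.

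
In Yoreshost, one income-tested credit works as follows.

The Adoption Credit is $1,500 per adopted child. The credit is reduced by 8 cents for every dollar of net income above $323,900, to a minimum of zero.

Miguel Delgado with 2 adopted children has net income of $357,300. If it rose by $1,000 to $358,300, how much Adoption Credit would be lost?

$80

At $357,300 — base = 2 × $1,500 = $3,000. 8% of the $33,400 excess over $323,900 is $2,672; credit = $3,000 − $2,672 = $328.
At $358,300 — base = 2 × $1,500 = $3,000. 8% of the $34,400 excess over $323,900 is $2,752; credit = $3,000 − $2,752 = $248.
Lost: $328 − $248 = $80.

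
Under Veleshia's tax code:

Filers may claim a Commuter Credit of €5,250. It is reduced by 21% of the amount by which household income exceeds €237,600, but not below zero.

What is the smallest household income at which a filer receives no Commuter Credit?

The credit falls by 21% of each euro above €237,600, so it reaches zero when the excess is €5,250 / 21% = €25,000: income = €237,600 + €25,000 = €262,600.

€262,600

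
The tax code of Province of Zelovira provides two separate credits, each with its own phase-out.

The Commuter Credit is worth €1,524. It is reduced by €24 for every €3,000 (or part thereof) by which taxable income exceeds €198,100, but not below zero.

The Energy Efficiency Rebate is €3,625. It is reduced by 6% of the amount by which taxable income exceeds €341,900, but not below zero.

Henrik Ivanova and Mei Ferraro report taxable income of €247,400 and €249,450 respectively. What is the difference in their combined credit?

Henrik (€247,400): Commuter Credit: income exceeds €198,100 by €49,300, which is 17 full-or-partial €3,000 increments; reduction = 17 × €24 = €408, leaving €1,116. Energy Efficiency Rebate: €247,400 is at or below the €341,900 threshold, so the full €3,625 applies. total €1,116 + €3,625 = €4,741
Mei (€249,450): Commuter Credit: income exceeds €198,100 by €51,350, which is 18 full-or-partial €3,000 increments; reduction = 18 × €24 = €432, leaving €1,092. Energy Efficiency Rebate: €249,450 is at or below the €341,900 threshold, so the full €3,625 applies. total €1,092 + €3,625 = €4,717
Difference: |€4,741 − €4,717| = €24.

€24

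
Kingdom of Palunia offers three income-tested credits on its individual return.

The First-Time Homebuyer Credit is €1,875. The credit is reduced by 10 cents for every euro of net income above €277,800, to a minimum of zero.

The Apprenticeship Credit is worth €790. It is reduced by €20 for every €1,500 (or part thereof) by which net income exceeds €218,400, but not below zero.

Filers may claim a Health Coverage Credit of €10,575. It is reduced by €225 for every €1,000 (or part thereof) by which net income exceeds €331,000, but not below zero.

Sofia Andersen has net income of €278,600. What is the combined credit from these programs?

€12,370

First-Time Homebuyer Credit: 10% of the €800 excess over €277,800 is €80; credit = €1,875 − €80 = €1,795.
Apprenticeship Credit: income exceeds €218,400 by €60,200 → 41 increments × €20 = €820 ≥ base, so the credit is €0.
Health Coverage Credit: €278,600 is at or below the €331,000 threshold, so the full €10,575 applies.
Total: €1,795 + €0 + €10,575 = €12,370.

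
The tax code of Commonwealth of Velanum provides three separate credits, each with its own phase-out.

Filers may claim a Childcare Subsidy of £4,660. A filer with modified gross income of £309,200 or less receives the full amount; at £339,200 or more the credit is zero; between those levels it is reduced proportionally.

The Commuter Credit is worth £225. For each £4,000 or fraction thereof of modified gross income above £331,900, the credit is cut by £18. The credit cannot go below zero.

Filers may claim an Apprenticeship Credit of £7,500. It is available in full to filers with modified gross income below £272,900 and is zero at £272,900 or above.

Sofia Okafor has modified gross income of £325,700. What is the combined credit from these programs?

£2,322

Childcare Subsidy: £325,700 is £16,500 into a £30,000 phase-out range, leaving 13,500/30,000 of the credit: £4,660 × 13,500/30,000 = £2,097.
Commuter Credit: £325,700 is at or below the £331,900 threshold, so the full £225 applies.
Apprenticeship Credit: £325,700 meets or exceeds the £272,900 cutoff, so the credit is £0.
Total: £2,097 + £225 + £0 = £2,322.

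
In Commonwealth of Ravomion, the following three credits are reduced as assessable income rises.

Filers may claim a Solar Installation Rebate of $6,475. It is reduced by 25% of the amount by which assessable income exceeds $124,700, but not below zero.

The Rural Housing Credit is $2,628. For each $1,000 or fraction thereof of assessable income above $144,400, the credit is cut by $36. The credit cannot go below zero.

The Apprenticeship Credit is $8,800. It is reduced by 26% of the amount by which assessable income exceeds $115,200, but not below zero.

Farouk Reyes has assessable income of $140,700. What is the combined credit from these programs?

$7,273

Solar Installation Rebate: 25% of the $16,000 excess over $124,700 is $4,000; credit = $6,475 − $4,000 = $2,475.
Rural Housing Credit: $140,700 is at or below the $144,400 threshold, so the full $2,628 applies.
Apprenticeship Credit: 26% of the $25,500 excess over $115,200 is $6,630; credit = $8,800 − $6,630 = $2,170.
Total: $2,475 + $2,628 + $2,170 = $7,273.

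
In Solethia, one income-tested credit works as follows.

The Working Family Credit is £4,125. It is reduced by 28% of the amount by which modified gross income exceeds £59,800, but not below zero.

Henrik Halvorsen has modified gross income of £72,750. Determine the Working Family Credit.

£499

Working Family Credit: 28% of the £12,950 excess over £59,800 is £3,626; credit = £4,125 − £3,626 = £499.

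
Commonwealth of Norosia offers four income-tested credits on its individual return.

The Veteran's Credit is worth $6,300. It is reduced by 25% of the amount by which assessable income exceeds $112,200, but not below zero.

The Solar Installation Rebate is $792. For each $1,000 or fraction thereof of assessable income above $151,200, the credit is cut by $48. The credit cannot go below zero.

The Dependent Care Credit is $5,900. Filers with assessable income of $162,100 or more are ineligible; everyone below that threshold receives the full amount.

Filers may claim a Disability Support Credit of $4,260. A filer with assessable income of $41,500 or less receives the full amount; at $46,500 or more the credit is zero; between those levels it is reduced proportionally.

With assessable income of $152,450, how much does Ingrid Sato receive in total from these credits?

$6,596

Veteran's Credit: 25% of the $40,250 excess over $112,200 is $10,062.50 ≥ base, so the credit is $0.
Solar Installation Rebate: income exceeds $151,200 by $1,250, which is 2 full-or-partial $1,000 increments; reduction = 2 × $48 = $96, leaving $696.
Dependent Care Credit: $152,450 is below the $162,100 cutoff, so the full $5,900 applies.
Disability Support Credit: $152,450 is at or above $46,500, so the credit is $0.
Total: $0 + $696 + $5,900 + $0 = $6,596.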